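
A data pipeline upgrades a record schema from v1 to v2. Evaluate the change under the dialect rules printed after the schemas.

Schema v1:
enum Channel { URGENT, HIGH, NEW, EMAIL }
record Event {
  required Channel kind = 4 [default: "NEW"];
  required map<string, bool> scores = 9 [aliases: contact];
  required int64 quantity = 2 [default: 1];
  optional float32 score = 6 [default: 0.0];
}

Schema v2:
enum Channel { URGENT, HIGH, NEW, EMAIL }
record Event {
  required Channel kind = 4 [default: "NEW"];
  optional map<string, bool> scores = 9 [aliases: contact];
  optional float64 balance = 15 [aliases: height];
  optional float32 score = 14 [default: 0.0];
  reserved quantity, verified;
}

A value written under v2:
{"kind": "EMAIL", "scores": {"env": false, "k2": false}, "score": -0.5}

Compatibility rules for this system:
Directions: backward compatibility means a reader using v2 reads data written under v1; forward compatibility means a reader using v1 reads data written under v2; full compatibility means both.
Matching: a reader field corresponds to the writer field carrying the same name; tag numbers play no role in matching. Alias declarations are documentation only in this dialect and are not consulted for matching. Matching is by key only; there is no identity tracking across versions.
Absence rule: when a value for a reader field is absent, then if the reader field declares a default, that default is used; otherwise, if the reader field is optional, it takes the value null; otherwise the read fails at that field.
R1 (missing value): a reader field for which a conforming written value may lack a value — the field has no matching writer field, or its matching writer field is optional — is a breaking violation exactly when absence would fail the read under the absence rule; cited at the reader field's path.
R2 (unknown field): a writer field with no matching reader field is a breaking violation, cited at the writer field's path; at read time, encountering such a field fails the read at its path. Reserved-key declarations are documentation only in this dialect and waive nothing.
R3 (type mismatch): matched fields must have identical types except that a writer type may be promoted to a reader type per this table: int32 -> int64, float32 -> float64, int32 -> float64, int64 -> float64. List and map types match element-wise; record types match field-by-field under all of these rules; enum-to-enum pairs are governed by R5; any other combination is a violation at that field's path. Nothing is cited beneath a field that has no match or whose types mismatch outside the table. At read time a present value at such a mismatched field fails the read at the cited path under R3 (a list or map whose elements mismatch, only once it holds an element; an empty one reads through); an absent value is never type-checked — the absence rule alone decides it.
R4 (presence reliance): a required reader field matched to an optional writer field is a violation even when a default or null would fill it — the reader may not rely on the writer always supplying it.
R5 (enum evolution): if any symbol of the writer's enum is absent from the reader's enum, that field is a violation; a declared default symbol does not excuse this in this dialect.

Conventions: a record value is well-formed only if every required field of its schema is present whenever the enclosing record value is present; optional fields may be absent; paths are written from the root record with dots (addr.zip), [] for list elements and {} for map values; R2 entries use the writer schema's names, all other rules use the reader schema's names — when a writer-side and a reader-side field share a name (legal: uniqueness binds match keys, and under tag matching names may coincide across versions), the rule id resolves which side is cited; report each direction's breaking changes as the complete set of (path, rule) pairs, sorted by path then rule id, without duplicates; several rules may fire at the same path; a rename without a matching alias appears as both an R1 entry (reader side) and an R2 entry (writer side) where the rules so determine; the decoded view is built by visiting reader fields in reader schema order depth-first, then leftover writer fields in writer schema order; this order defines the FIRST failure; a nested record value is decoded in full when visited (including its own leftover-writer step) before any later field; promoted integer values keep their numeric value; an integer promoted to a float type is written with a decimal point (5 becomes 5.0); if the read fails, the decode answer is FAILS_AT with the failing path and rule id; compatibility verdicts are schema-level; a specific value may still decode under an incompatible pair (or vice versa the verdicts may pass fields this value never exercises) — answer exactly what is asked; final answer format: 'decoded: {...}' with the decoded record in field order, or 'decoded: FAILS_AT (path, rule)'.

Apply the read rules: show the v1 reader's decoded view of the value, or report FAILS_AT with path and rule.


the writer's type comes first in each Event pair
decode (reader v1):
  kind := "EMAIL"
  scores := {"env": false, "k2": false}
  quantity := 1 (absent -> default)
  score := -0.5
  => decoded: {"kind": "EMAIL", "scores": {"env": false, "k2": false}, "quantity": 1, "score": -0.5}
diffs on Event not affecting the asked answer:
  field scores in record Event: required changed to optional -> affects the rule determinations only; this particular Event value decodes identically
  field score in record Event: tag 6 changed to 14 -> triggers nothing under the printed rules; the Event answer is the same either way
  added field balance to record Event: optional float64, tag 15 (in v2 it sits immediately before score) -> affects the rule determinations only; this particular Event value decodes identically
  removed field quantity from record Event (its key "quantity" joins the reserved list) -> affects the rule determinations only; this particular Event value decodes identically

decoded: {"kind": "EMAIL", "scores": {"env": false, "k2": false}, "quantity": 1, "score": -0.5}


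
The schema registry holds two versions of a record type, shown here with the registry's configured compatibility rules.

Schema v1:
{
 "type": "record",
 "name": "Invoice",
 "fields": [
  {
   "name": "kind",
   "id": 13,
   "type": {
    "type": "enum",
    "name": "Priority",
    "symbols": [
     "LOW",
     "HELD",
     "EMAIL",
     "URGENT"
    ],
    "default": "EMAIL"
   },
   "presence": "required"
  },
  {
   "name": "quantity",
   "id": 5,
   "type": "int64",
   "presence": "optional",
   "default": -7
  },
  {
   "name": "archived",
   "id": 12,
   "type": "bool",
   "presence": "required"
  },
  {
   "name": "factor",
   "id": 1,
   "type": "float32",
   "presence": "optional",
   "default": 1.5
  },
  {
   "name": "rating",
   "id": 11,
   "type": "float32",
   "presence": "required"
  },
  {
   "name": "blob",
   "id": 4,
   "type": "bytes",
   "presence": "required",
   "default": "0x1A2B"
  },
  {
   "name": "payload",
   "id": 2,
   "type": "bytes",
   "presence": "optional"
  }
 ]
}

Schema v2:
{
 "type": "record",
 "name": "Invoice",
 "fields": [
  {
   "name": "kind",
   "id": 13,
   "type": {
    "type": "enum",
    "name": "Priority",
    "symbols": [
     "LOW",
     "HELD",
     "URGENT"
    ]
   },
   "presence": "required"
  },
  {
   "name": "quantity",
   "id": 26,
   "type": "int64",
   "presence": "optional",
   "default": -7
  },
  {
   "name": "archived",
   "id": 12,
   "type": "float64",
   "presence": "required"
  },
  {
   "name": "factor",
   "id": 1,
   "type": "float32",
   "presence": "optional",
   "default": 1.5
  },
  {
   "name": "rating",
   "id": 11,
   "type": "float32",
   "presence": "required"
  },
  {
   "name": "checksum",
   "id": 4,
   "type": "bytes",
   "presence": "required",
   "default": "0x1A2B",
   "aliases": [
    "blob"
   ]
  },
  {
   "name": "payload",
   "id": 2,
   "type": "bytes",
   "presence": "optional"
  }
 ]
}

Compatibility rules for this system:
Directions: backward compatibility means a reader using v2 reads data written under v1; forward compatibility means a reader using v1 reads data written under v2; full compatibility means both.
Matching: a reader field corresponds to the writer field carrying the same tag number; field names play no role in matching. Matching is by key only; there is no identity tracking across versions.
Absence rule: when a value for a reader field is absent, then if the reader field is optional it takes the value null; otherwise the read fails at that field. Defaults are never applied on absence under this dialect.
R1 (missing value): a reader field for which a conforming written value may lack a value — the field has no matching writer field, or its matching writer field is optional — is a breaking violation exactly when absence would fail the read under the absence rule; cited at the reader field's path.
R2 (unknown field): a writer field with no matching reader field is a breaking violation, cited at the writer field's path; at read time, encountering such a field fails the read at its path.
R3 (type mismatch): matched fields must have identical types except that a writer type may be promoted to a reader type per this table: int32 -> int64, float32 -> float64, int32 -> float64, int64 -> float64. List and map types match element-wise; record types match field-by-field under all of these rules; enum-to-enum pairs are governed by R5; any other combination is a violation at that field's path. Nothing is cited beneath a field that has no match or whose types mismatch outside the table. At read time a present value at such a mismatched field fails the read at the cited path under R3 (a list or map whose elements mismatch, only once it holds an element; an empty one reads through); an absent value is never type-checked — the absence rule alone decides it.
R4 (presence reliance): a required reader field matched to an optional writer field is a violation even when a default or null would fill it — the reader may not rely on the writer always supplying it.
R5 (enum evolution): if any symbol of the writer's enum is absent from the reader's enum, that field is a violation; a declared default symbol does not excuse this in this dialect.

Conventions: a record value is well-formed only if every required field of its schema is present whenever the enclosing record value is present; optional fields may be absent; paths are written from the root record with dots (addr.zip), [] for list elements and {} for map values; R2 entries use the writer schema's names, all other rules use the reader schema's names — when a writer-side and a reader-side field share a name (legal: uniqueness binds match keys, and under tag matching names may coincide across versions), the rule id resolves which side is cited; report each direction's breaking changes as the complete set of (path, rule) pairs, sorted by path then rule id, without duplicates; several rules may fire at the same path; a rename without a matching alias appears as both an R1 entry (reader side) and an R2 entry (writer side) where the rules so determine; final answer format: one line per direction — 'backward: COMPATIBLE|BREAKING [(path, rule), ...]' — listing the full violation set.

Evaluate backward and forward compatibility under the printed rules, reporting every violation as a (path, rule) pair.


the writer's type comes first in each Invoice pair
backward on Invoice — v2 reading data written by v1:
  Priority -> Priority, writer required: kind aligns to kind
  quantity: no writer-side match
  bool -> float64, writer required: archived aligns to archived
  float32 -> float32, writer optional: factor aligns to factor
  float32 -> float32, writer required: rating aligns to rating
  bytes -> bytes, writer required: checksum aligns to blob
  bytes -> bytes, writer optional: payload aligns to payload
  quantity (writer side), unknown to reader
  breaking: (archived, R3)
  breaking: (kind, R5)
  breaking: (quantity, R2)
  backward on Invoice therefore BREAKING (3)
forward on Invoice — v1 reading data written by v2:
  Priority -> Priority, writer required: kind aligns to kind
  quantity: no writer-side match
  float64 -> bool, writer required: archived aligns to archived
  float32 -> float32, writer optional: factor aligns to factor
  float32 -> float32, writer required: rating aligns to rating
  bytes -> bytes, writer required: blob aligns to checksum
  bytes -> bytes, writer optional: payload aligns to payload
  quantity (writer side), unknown to reader
  breaking: (archived, R3)
  breaking: (quantity, R2)
  forward on Invoice therefore BREAKING (2)

backward: BREAKING [(archived, R3), (kind, R5), (quantity, R2)]; forward: BREAKING [(archived, R3), (quantity, R2)]


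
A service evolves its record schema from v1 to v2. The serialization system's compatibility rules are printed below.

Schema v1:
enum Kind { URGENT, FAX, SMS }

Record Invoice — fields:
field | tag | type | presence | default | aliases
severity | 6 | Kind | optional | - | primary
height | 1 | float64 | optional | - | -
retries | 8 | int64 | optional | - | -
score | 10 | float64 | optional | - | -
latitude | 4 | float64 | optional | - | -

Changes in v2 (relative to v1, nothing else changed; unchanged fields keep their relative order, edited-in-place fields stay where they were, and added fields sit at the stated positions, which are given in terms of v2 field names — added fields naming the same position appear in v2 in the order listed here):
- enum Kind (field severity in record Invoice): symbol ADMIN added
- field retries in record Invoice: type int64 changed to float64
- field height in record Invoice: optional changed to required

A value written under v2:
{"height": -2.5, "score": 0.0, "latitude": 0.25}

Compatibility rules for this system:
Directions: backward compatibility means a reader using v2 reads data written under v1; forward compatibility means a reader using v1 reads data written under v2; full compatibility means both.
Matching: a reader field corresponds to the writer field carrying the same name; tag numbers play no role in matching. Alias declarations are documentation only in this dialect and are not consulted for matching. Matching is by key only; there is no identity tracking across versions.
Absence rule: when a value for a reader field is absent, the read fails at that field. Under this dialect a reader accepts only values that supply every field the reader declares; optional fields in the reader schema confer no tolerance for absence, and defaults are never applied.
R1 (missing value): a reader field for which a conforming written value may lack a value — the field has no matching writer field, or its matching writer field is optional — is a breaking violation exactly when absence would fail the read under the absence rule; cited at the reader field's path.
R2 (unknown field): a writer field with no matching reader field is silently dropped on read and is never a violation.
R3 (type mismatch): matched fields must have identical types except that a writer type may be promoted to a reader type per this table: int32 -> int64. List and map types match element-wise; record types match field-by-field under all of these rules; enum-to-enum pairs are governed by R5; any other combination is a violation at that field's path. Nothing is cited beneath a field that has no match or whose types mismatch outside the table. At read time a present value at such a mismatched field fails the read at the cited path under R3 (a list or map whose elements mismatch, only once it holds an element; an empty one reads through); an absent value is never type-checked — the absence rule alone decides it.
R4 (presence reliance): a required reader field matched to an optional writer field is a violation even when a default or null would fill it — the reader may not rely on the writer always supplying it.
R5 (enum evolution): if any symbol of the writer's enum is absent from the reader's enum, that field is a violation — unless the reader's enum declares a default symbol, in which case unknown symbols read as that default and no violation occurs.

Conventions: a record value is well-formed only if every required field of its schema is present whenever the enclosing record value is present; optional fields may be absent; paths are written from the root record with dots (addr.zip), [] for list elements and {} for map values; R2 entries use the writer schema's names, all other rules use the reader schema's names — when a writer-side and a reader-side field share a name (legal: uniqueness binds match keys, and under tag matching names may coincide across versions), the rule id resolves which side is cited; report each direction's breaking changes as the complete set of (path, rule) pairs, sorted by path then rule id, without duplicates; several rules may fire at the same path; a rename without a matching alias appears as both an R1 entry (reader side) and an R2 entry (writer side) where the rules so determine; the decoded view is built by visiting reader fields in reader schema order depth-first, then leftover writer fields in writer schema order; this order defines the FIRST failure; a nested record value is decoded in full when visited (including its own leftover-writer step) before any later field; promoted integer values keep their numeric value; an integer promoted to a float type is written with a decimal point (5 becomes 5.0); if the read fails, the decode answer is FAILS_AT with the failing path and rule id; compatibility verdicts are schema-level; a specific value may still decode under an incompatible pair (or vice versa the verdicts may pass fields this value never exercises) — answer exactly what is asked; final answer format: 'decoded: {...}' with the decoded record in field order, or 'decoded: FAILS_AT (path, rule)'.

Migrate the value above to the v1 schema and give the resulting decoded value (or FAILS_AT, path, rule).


each type pair in Invoice: writer, then reader
migrating the Invoice value to v1:
  read fails at severity under R1 (no fill)
  => FAILS_AT (severity, R1)
remaining Invoice differences; none change what is asked:
  field retries in record Invoice: type int64 changed to float64 -> changes Invoice's schema-level verdicts only — the decode of this value is the same
  field height in record Invoice: optional changed to required -> changes Invoice's schema-level verdicts only — the decode of this value is the same

decoded: FAILS_AT (severity, R1)


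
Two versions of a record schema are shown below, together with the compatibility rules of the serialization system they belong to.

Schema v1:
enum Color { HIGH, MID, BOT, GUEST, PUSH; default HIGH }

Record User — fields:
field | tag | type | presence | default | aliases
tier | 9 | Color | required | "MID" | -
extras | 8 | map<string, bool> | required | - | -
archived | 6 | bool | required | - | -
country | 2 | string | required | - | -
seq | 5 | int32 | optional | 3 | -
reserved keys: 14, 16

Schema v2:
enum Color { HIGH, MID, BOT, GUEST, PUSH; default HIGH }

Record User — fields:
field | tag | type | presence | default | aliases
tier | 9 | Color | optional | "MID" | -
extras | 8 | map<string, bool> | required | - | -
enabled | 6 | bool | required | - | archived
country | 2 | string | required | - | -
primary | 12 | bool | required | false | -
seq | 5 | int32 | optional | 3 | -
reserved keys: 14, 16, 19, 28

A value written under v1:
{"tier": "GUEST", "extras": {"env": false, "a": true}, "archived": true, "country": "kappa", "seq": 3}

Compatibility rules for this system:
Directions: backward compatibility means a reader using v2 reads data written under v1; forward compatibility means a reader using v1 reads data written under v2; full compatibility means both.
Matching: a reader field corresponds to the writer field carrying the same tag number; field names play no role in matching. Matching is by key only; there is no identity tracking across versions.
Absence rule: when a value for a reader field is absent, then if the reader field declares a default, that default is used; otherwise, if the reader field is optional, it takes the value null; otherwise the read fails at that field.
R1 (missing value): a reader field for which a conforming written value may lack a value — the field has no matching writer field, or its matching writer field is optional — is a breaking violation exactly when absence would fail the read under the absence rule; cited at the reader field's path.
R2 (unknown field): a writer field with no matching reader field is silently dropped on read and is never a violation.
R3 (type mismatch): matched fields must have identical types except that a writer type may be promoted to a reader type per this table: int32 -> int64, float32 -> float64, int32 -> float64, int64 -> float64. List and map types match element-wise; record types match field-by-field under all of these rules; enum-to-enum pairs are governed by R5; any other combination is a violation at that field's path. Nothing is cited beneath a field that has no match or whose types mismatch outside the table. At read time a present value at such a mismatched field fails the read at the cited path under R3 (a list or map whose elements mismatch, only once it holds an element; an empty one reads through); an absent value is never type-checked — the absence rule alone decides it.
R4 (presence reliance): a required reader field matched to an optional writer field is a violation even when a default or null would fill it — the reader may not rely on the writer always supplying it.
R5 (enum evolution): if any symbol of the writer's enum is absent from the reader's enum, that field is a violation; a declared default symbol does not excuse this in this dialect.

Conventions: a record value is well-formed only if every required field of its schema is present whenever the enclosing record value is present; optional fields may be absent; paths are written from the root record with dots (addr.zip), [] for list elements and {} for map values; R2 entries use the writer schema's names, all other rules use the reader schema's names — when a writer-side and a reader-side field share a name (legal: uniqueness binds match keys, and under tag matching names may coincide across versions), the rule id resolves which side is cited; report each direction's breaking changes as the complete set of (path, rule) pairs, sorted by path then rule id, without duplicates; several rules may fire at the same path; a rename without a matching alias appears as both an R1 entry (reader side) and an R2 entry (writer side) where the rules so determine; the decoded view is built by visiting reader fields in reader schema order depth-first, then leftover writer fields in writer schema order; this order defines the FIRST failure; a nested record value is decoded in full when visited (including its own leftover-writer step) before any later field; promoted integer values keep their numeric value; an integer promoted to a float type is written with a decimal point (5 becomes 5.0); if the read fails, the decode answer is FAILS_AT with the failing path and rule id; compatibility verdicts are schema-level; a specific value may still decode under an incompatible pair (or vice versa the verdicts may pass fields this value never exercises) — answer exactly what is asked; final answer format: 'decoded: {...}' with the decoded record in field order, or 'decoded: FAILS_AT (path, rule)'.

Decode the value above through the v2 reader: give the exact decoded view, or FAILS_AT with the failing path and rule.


decoded: {"tier": "GUEST", "extras": {"env": false, "a": true}, "enabled": true, "country": "kappa", "primary": false, "seq": 3}

arrows below run writer -> reader for User
decode walk for User under reader schema v2:
  tier := "GUEST"
  extras := {"env": false, "a": true}
  enabled := true (from writer archived)
  country := "kappa"
  primary := false (absent -> default)
  seq := 3
  => decoded: {"tier": "GUEST", "extras": {"env": false, "a": true}, "enabled": true, "country": "kappa", "primary": false, "seq": 3}
diffs on User not affecting the asked answer:
  field tier in record User: required changed to optional -> shifts the User verdicts, not this decode


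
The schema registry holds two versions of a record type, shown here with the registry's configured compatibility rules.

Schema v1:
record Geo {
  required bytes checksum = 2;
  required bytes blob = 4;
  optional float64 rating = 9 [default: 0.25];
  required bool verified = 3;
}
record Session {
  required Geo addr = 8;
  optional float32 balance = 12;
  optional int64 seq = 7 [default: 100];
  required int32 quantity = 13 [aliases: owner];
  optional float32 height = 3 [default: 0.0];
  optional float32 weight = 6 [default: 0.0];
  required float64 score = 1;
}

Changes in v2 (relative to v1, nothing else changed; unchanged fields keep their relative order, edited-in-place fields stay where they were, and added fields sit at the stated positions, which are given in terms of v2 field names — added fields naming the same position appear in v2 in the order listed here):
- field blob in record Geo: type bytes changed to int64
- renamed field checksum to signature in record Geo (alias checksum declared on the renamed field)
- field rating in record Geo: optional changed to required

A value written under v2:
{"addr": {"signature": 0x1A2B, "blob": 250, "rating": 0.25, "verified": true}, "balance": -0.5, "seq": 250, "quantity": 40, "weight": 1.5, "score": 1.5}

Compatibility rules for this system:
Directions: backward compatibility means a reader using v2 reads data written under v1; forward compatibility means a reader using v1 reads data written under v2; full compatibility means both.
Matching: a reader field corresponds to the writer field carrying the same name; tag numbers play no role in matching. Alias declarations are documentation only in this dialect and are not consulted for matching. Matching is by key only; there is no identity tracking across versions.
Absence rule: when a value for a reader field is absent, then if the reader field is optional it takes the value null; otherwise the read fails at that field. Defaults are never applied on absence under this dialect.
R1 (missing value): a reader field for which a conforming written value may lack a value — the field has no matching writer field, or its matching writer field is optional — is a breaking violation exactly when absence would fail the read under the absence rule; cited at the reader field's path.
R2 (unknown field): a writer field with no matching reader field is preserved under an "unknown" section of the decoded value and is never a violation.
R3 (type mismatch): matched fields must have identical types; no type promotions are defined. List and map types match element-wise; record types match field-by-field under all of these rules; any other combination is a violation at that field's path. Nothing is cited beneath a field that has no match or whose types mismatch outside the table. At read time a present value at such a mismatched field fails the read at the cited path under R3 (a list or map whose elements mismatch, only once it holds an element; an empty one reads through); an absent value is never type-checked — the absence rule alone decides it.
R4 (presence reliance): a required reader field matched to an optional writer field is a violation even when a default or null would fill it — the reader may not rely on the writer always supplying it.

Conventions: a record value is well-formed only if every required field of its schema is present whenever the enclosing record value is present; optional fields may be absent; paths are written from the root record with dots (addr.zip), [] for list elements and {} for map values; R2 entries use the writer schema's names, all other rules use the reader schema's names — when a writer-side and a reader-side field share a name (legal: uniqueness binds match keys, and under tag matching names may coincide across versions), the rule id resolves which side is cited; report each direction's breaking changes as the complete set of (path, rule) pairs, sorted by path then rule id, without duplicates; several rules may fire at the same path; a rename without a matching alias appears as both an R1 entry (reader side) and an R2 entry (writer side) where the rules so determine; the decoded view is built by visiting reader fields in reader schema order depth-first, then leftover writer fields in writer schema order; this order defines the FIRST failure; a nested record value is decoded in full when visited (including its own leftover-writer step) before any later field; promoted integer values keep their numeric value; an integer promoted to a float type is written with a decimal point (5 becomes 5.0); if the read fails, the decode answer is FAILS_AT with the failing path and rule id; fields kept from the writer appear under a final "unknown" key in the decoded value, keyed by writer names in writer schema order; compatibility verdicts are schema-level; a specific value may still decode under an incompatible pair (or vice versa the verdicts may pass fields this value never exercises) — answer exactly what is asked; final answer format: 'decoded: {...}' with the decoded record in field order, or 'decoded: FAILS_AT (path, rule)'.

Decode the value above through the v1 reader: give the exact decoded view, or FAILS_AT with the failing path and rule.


decoded: FAILS_AT (addr.checksum, R1)

the writer's type comes first in each Session pair
decode walk for Session under reader schema v1:
  read fails at addr.checksum under R1 (no fill)
  => FAILS_AT (addr.checksum, R1)
checking off the Session differences that do not matter here:
  field blob in record Geo: type bytes changed to int64 -> changes Session's schema-level verdicts only — the decode of this value is the same
  field rating in record Geo: optional changed to required -> changes Session's schema-level verdicts only — the decode of this value is the same


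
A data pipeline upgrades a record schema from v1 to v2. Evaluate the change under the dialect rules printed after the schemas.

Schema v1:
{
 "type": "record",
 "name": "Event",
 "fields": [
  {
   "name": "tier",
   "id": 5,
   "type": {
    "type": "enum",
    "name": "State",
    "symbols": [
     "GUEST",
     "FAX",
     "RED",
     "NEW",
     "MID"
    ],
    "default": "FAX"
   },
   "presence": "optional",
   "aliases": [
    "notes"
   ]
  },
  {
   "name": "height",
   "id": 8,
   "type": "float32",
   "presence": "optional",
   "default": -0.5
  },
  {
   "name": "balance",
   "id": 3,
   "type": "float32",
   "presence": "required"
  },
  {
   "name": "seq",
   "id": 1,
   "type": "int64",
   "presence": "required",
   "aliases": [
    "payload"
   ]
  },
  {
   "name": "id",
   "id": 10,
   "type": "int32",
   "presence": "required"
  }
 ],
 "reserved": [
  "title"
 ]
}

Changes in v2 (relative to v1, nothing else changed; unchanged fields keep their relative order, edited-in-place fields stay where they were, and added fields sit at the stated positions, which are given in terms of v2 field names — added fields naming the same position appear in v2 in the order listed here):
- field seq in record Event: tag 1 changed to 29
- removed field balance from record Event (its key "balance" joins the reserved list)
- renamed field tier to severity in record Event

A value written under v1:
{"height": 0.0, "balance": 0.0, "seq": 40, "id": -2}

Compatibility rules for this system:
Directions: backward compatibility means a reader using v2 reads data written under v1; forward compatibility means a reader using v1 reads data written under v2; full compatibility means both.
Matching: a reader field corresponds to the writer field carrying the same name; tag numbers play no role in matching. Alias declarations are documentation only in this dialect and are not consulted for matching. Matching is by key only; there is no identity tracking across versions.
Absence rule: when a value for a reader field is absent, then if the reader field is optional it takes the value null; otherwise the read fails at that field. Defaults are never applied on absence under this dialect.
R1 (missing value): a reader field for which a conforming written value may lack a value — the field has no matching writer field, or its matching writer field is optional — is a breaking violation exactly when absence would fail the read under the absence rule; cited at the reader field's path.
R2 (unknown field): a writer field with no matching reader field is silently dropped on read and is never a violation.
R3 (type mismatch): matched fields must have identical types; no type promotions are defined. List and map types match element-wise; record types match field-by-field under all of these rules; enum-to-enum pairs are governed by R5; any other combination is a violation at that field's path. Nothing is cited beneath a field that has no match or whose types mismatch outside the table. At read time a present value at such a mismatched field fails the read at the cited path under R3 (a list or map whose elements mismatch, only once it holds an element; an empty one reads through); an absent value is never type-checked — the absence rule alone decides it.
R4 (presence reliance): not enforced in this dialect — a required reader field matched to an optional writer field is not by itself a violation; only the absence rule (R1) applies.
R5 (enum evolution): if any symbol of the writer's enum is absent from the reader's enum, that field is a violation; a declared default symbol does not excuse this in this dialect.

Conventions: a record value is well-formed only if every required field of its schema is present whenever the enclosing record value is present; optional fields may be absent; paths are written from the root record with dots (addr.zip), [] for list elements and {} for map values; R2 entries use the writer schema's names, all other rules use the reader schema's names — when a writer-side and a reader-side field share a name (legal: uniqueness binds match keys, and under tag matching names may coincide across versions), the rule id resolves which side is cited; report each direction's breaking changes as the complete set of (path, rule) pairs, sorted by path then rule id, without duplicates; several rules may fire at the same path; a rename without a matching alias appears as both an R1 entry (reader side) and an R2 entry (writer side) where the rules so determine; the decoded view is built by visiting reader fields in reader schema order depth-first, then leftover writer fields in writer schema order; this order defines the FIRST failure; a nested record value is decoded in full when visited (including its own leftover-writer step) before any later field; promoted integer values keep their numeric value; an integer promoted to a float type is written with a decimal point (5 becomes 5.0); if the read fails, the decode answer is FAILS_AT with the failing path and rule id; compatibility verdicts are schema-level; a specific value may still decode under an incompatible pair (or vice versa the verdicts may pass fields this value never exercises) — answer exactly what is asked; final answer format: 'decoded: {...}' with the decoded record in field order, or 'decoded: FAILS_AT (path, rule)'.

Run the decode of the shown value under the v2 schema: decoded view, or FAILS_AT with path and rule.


decoded: {"severity": null, "height": 0.0, "seq": 40, "id": -2}

each type pair in Event: writer, then reader
migrating the Event value to v2:
  severity := null (absent, optional -> null)
  height := 0.0
  seq := 40
  id := -2
  writer balance: unknown -> dropped
  => decoded: {"severity": null, "height": 0.0, "seq": 40, "id": -2}
ruling out the remaining Event differences:
  field seq in record Event: tag 1 changed to 29 -> fires no rule on Event under this dialect and leaves the result unchanged


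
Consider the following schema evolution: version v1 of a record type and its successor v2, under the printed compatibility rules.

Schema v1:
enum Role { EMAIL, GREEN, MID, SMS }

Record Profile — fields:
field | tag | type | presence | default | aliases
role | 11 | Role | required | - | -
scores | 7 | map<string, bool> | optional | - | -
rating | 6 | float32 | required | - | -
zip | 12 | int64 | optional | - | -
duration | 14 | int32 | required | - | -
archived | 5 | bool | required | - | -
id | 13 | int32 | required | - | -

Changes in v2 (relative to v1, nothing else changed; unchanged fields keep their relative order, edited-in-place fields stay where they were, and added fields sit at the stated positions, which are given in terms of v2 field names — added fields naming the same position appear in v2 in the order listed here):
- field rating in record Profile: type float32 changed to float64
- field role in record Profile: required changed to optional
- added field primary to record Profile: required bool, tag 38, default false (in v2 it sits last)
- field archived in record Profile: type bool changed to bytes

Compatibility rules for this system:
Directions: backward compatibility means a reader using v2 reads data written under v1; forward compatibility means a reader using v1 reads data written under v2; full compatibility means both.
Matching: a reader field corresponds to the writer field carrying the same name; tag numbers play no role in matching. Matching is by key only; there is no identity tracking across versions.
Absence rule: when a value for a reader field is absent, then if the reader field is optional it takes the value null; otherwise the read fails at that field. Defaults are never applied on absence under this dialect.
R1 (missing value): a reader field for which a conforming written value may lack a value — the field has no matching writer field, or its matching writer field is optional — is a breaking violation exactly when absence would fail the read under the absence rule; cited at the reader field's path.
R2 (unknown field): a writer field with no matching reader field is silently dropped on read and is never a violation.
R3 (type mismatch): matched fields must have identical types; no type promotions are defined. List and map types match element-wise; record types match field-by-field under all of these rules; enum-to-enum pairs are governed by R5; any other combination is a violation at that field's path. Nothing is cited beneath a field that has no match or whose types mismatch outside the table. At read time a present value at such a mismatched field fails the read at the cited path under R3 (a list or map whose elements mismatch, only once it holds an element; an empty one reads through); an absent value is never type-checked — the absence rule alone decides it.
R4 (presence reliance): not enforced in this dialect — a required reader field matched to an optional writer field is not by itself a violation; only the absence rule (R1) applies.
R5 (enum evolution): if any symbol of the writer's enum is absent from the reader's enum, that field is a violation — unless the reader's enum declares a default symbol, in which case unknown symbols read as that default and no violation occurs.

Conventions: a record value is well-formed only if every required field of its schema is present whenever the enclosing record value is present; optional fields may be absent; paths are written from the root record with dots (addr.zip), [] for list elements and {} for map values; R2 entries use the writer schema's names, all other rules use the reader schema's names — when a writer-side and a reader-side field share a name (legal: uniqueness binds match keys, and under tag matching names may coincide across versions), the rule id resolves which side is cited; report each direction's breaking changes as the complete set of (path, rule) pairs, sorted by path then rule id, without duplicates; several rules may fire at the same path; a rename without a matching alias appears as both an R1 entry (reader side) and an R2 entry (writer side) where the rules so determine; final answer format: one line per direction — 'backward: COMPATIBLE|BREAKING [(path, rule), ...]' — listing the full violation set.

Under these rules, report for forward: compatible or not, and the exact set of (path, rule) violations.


forward: BREAKING [(archived, R3), (rating, R3), (role, R1)]

arrows below run writer -> reader for Profile
forward for Profile (reader v1, writer v2):
  Role -> Role, writer optional: role aligns to role
  map<string, bool> -> map<string, bool>, writer optional: scores aligns to scores
  float64 -> float32, writer required: rating aligns to rating
  int64 -> int64, writer optional: zip aligns to zip
  int32 -> int32, writer required: duration aligns to duration
  bytes -> bool, writer required: archived aligns to archived
  int32 -> int32, writer required: id aligns to id
  writer primary: unknown to reader
  breaking: (archived, R3)
  breaking: (rating, R3)
  breaking: (role, R1)
  => 3 violation(s): forward is BREAKING for Profile
the other Profile changes do not affect what is asked:
  added field primary to record Profile: required bool, tag 38, default false (in v2 it sits last) -> fires only in the backward direction of Profile, which is not asked here
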